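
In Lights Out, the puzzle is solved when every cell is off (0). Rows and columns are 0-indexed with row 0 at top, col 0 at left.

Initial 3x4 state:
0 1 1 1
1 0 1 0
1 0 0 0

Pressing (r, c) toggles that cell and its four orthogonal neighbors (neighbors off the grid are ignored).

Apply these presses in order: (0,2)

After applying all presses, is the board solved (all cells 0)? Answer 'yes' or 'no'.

Answer: no

Derivation:
After press 1 at (0,2):
0 0 0 0
1 0 0 0
1 0 0 0

Lights still on: 2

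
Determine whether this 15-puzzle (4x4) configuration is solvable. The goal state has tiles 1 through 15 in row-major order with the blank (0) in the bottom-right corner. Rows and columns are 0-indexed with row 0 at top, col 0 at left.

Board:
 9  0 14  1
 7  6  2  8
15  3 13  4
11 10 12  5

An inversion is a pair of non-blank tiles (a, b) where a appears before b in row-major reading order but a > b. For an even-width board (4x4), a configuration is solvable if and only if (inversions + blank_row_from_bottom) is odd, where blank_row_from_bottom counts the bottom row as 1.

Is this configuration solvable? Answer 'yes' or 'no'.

Answer: no

Derivation:
Inversions: 48
Blank is in row 0 (0-indexed from top), which is row 4 counting from the bottom (bottom = 1).
48 + 4 = 52, which is even, so the puzzle is not solvable.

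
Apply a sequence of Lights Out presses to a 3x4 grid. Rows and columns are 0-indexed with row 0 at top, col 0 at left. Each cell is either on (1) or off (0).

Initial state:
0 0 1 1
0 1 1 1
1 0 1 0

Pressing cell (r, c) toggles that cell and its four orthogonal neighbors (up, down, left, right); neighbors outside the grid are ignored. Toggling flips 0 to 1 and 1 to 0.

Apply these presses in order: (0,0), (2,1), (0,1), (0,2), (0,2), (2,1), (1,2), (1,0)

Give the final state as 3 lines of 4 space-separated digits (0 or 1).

Answer: 1 0 1 1
0 0 0 0
0 0 0 0

Derivation:
After press 1 at (0,0):
1 1 1 1
1 1 1 1
1 0 1 0

After press 2 at (2,1):
1 1 1 1
1 0 1 1
0 1 0 0

After press 3 at (0,1):
0 0 0 1
1 1 1 1
0 1 0 0

After press 4 at (0,2):
0 1 1 0
1 1 0 1
0 1 0 0

After press 5 at (0,2):
0 0 0 1
1 1 1 1
0 1 0 0

After press 6 at (2,1):
0 0 0 1
1 0 1 1
1 0 1 0

After press 7 at (1,2):
0 0 1 1
1 1 0 0
1 0 0 0

After press 8 at (1,0):
1 0 1 1
0 0 0 0
0 0 0 0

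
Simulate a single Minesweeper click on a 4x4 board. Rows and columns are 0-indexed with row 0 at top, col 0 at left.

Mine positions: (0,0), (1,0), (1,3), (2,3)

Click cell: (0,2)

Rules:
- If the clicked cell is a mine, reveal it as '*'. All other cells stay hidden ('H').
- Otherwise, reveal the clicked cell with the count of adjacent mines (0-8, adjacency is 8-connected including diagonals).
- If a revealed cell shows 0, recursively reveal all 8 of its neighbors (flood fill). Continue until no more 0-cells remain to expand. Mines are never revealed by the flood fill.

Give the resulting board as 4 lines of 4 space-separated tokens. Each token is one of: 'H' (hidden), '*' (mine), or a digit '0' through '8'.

H H 1 H
H H H H
H H H H
H H H H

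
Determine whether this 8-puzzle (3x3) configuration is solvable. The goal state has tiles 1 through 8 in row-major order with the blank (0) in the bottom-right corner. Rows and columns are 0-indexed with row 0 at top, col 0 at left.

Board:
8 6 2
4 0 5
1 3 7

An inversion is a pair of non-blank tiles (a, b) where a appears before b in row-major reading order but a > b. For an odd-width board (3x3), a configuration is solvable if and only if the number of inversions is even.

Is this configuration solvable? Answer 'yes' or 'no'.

Answer: no

Derivation:
Inversions (pairs i<j in row-major order where tile[i] > tile[j] > 0): 17
17 is odd, so the puzzle is not solvable.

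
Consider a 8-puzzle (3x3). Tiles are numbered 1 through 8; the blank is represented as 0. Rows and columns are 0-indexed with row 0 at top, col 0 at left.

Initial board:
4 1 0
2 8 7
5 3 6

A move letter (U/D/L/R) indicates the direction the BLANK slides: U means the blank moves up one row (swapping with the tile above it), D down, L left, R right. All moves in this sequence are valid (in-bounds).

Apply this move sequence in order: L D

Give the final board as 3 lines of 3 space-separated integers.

After move 1 (L):
4 0 1
2 8 7
5 3 6

After move 2 (D):
4 8 1
2 0 7
5 3 6

Answer: 4 8 1
2 0 7
5 3 6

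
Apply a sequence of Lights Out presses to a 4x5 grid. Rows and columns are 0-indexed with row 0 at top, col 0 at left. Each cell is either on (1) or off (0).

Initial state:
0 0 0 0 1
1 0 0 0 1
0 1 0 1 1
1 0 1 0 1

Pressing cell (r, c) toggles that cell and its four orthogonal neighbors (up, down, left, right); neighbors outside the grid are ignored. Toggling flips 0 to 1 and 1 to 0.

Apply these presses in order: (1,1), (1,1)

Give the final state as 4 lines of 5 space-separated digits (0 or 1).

After press 1 at (1,1):
0 1 0 0 1
0 1 1 0 1
0 0 0 1 1
1 0 1 0 1

After press 2 at (1,1):
0 0 0 0 1
1 0 0 0 1
0 1 0 1 1
1 0 1 0 1

Answer: 0 0 0 0 1
1 0 0 0 1
0 1 0 1 1
1 0 1 0 1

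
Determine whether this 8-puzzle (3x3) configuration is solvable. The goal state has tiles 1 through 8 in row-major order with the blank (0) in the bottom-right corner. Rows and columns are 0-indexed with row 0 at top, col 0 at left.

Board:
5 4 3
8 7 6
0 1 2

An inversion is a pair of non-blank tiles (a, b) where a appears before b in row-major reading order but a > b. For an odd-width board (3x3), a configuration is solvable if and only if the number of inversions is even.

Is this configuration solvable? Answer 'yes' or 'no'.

Inversions (pairs i<j in row-major order where tile[i] > tile[j] > 0): 18
18 is even, so the puzzle is solvable.

Answer: yes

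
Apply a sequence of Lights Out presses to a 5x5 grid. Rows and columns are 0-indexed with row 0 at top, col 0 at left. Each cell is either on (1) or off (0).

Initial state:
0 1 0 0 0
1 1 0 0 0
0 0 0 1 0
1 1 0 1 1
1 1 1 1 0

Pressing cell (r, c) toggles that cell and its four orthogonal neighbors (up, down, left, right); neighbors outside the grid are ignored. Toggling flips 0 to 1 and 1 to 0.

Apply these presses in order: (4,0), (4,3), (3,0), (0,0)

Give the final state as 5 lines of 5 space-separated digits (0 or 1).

After press 1 at (4,0):
0 1 0 0 0
1 1 0 0 0
0 0 0 1 0
0 1 0 1 1
0 0 1 1 0

After press 2 at (4,3):
0 1 0 0 0
1 1 0 0 0
0 0 0 1 0
0 1 0 0 1
0 0 0 0 1

After press 3 at (3,0):
0 1 0 0 0
1 1 0 0 0
1 0 0 1 0
1 0 0 0 1
1 0 0 0 1

After press 4 at (0,0):
1 0 0 0 0
0 1 0 0 0
1 0 0 1 0
1 0 0 0 1
1 0 0 0 1

Answer: 1 0 0 0 0
0 1 0 0 0
1 0 0 1 0
1 0 0 0 1
1 0 0 0 1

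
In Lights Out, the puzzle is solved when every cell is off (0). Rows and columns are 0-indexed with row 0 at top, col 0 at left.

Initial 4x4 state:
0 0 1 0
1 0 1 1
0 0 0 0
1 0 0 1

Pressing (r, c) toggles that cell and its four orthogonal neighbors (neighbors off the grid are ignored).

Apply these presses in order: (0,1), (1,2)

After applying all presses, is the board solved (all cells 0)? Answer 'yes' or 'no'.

Answer: no

Derivation:
After press 1 at (0,1):
1 1 0 0
1 1 1 1
0 0 0 0
1 0 0 1

After press 2 at (1,2):
1 1 1 0
1 0 0 0
0 0 1 0
1 0 0 1

Lights still on: 7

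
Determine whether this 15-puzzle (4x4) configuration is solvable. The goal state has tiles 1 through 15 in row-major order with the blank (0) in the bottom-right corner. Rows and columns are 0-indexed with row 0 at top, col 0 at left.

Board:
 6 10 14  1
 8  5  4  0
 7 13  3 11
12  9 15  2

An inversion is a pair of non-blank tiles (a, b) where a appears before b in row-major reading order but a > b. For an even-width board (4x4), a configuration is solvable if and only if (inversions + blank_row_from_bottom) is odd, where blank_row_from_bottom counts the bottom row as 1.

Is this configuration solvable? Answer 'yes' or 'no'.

Inversions: 48
Blank is in row 1 (0-indexed from top), which is row 3 counting from the bottom (bottom = 1).
48 + 3 = 51, which is odd, so the puzzle is solvable.

Answer: yes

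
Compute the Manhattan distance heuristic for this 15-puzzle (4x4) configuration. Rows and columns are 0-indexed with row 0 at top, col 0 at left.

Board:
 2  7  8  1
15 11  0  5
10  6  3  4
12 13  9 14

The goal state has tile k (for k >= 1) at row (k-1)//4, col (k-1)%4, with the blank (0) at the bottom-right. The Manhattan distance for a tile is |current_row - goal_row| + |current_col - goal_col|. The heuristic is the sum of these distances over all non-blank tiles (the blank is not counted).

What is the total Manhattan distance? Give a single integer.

Tile 2: at (0,0), goal (0,1), distance |0-0|+|0-1| = 1
Tile 7: at (0,1), goal (1,2), distance |0-1|+|1-2| = 2
Tile 8: at (0,2), goal (1,3), distance |0-1|+|2-3| = 2
Tile 1: at (0,3), goal (0,0), distance |0-0|+|3-0| = 3
Tile 15: at (1,0), goal (3,2), distance |1-3|+|0-2| = 4
Tile 11: at (1,1), goal (2,2), distance |1-2|+|1-2| = 2
Tile 5: at (1,3), goal (1,0), distance |1-1|+|3-0| = 3
Tile 10: at (2,0), goal (2,1), distance |2-2|+|0-1| = 1
Tile 6: at (2,1), goal (1,1), distance |2-1|+|1-1| = 1
Tile 3: at (2,2), goal (0,2), distance |2-0|+|2-2| = 2
Tile 4: at (2,3), goal (0,3), distance |2-0|+|3-3| = 2
Tile 12: at (3,0), goal (2,3), distance |3-2|+|0-3| = 4
Tile 13: at (3,1), goal (3,0), distance |3-3|+|1-0| = 1
Tile 9: at (3,2), goal (2,0), distance |3-2|+|2-0| = 3
Tile 14: at (3,3), goal (3,1), distance |3-3|+|3-1| = 2
Sum: 1 + 2 + 2 + 3 + 4 + 2 + 3 + 1 + 1 + 2 + 2 + 4 + 1 + 3 + 2 = 33

Answer: 33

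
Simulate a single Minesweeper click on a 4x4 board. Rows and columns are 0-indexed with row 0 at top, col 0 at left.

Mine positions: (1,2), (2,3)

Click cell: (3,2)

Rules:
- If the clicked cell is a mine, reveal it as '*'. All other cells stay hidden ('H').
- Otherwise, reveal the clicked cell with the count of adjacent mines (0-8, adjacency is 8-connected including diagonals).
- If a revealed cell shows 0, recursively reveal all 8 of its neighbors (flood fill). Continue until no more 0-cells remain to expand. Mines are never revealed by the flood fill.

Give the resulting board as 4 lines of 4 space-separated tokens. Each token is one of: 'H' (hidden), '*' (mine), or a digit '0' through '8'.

H H H H
H H H H
H H H H
H H 1 H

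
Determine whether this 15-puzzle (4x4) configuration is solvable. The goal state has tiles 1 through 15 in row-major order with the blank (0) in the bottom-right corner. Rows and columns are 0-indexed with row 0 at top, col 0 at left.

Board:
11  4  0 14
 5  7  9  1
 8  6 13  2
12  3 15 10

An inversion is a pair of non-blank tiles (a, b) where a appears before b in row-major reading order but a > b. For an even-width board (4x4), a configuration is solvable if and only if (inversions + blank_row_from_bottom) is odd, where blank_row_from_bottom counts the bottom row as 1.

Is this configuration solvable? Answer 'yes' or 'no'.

Answer: no

Derivation:
Inversions: 48
Blank is in row 0 (0-indexed from top), which is row 4 counting from the bottom (bottom = 1).
48 + 4 = 52, which is even, so the puzzle is not solvable.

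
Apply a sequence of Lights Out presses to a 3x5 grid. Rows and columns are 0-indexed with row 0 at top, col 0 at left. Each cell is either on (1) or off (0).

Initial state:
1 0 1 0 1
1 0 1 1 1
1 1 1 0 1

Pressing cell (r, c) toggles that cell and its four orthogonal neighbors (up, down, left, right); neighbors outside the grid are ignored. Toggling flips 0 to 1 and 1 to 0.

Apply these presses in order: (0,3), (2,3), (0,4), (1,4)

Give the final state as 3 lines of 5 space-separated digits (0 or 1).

After press 1 at (0,3):
1 0 0 1 0
1 0 1 0 1
1 1 1 0 1

After press 2 at (2,3):
1 0 0 1 0
1 0 1 1 1
1 1 0 1 0

After press 3 at (0,4):
1 0 0 0 1
1 0 1 1 0
1 1 0 1 0

After press 4 at (1,4):
1 0 0 0 0
1 0 1 0 1
1 1 0 1 1

Answer: 1 0 0 0 0
1 0 1 0 1
1 1 0 1 1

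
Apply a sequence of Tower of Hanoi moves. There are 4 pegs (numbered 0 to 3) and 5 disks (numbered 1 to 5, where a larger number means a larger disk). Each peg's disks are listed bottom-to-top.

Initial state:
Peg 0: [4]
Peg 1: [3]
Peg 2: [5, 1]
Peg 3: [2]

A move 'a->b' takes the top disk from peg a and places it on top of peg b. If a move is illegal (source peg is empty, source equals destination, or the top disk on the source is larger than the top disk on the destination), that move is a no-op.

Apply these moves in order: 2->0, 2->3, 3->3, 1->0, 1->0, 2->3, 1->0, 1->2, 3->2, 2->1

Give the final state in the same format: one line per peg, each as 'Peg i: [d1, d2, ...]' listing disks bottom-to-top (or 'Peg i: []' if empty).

Answer: Peg 0: [4, 1]
Peg 1: [2]
Peg 2: [5, 3]
Peg 3: []

Derivation:
After move 1 (2->0):
Peg 0: [4, 1]
Peg 1: [3]
Peg 2: [5]
Peg 3: [2]

After move 2 (2->3):
Peg 0: [4, 1]
Peg 1: [3]
Peg 2: [5]
Peg 3: [2]

After move 3 (3->3):
Peg 0: [4, 1]
Peg 1: [3]
Peg 2: [5]
Peg 3: [2]

After move 4 (1->0):
Peg 0: [4, 1]
Peg 1: [3]
Peg 2: [5]
Peg 3: [2]

After move 5 (1->0):
Peg 0: [4, 1]
Peg 1: [3]
Peg 2: [5]
Peg 3: [2]

After move 6 (2->3):
Peg 0: [4, 1]
Peg 1: [3]
Peg 2: [5]
Peg 3: [2]

After move 7 (1->0):
Peg 0: [4, 1]
Peg 1: [3]
Peg 2: [5]
Peg 3: [2]

After move 8 (1->2):
Peg 0: [4, 1]
Peg 1: []
Peg 2: [5, 3]
Peg 3: [2]

After move 9 (3->2):
Peg 0: [4, 1]
Peg 1: []
Peg 2: [5, 3, 2]
Peg 3: []

After move 10 (2->1):
Peg 0: [4, 1]
Peg 1: [2]
Peg 2: [5, 3]
Peg 3: []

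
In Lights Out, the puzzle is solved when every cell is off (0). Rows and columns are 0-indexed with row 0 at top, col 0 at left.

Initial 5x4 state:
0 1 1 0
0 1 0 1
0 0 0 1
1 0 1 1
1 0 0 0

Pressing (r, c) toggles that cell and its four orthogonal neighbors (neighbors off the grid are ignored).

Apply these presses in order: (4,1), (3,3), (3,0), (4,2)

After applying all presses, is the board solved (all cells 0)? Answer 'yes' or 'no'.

After press 1 at (4,1):
0 1 1 0
0 1 0 1
0 0 0 1
1 1 1 1
0 1 1 0

After press 2 at (3,3):
0 1 1 0
0 1 0 1
0 0 0 0
1 1 0 0
0 1 1 1

After press 3 at (3,0):
0 1 1 0
0 1 0 1
1 0 0 0
0 0 0 0
1 1 1 1

After press 4 at (4,2):
0 1 1 0
0 1 0 1
1 0 0 0
0 0 1 0
1 0 0 0

Lights still on: 7

Answer: no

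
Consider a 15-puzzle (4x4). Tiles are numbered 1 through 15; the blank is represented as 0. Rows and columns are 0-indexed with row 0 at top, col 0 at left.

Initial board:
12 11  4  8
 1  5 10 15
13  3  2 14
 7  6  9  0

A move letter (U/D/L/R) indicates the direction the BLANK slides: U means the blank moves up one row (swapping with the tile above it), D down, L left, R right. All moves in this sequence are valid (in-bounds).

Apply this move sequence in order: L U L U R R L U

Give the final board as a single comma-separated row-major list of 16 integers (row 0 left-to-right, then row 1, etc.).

Answer: 12, 11, 0, 8, 1, 10, 4, 15, 13, 5, 3, 14, 7, 6, 2, 9

Derivation:
After move 1 (L):
12 11  4  8
 1  5 10 15
13  3  2 14
 7  6  0  9

After move 2 (U):
12 11  4  8
 1  5 10 15
13  3  0 14
 7  6  2  9

After move 3 (L):
12 11  4  8
 1  5 10 15
13  0  3 14
 7  6  2  9

After move 4 (U):
12 11  4  8
 1  0 10 15
13  5  3 14
 7  6  2  9

After move 5 (R):
12 11  4  8
 1 10  0 15
13  5  3 14
 7  6  2  9

After move 6 (R):
12 11  4  8
 1 10 15  0
13  5  3 14
 7  6  2  9

After move 7 (L):
12 11  4  8
 1 10  0 15
13  5  3 14
 7  6  2  9

After move 8 (U):
12 11  0  8
 1 10  4 15
13  5  3 14
 7  6  2  9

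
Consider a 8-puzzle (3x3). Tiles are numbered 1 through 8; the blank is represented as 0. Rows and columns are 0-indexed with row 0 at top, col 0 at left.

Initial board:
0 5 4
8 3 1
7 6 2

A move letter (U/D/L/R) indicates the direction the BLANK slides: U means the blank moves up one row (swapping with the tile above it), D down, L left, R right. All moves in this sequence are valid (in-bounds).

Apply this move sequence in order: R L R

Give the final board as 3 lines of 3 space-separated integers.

After move 1 (R):
5 0 4
8 3 1
7 6 2

After move 2 (L):
0 5 4
8 3 1
7 6 2

After move 3 (R):
5 0 4
8 3 1
7 6 2

Answer: 5 0 4
8 3 1
7 6 2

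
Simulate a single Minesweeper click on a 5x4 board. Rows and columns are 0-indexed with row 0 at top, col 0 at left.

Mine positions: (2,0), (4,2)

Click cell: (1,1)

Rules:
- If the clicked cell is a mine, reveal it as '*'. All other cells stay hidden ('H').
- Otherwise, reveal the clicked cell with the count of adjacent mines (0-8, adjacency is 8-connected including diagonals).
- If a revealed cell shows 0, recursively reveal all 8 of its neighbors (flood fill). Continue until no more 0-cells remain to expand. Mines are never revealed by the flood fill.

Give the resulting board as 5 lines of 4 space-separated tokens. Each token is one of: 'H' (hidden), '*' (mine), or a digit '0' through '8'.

H H H H
H 1 H H
H H H H
H H H H
H H H H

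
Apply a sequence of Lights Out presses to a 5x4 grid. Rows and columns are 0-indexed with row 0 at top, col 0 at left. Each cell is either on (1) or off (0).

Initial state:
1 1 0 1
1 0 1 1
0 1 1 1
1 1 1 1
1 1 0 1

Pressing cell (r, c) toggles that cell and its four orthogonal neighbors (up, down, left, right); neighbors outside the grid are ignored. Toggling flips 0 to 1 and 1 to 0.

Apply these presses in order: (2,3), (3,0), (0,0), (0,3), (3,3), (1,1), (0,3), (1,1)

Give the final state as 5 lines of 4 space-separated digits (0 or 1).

Answer: 0 0 0 1
0 0 1 0
1 1 0 1
0 0 0 1
0 1 0 0

Derivation:
After press 1 at (2,3):
1 1 0 1
1 0 1 0
0 1 0 0
1 1 1 0
1 1 0 1

After press 2 at (3,0):
1 1 0 1
1 0 1 0
1 1 0 0
0 0 1 0
0 1 0 1

After press 3 at (0,0):
0 0 0 1
0 0 1 0
1 1 0 0
0 0 1 0
0 1 0 1

After press 4 at (0,3):
0 0 1 0
0 0 1 1
1 1 0 0
0 0 1 0
0 1 0 1

After press 5 at (3,3):
0 0 1 0
0 0 1 1
1 1 0 1
0 0 0 1
0 1 0 0

After press 6 at (1,1):
0 1 1 0
1 1 0 1
1 0 0 1
0 0 0 1
0 1 0 0

After press 7 at (0,3):
0 1 0 1
1 1 0 0
1 0 0 1
0 0 0 1
0 1 0 0

After press 8 at (1,1):
0 0 0 1
0 0 1 0
1 1 0 1
0 0 0 1
0 1 0 0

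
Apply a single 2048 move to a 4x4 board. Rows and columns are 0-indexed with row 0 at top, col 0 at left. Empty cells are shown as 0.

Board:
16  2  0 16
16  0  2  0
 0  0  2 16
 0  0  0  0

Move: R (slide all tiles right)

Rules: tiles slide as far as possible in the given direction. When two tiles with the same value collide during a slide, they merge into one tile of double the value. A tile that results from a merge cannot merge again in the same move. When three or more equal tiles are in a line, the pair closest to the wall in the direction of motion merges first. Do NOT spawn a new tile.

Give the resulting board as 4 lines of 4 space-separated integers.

Slide right:
row 0: [16, 2, 0, 16] -> [0, 16, 2, 16]
row 1: [16, 0, 2, 0] -> [0, 0, 16, 2]
row 2: [0, 0, 2, 16] -> [0, 0, 2, 16]
row 3: [0, 0, 0, 0] -> [0, 0, 0, 0]

Answer:  0 16  2 16
 0  0 16  2
 0  0  2 16
 0  0  0  0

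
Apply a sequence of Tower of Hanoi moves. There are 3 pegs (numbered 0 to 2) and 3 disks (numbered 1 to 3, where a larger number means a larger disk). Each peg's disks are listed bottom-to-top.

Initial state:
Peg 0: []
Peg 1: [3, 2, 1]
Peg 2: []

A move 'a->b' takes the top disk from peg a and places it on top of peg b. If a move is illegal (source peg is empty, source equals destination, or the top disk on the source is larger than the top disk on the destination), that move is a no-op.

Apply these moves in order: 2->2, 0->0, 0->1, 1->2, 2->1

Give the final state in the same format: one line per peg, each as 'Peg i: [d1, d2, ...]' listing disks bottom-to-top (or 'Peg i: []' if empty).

Answer: Peg 0: []
Peg 1: [3, 2, 1]
Peg 2: []

Derivation:
After move 1 (2->2):
Peg 0: []
Peg 1: [3, 2, 1]
Peg 2: []

After move 2 (0->0):
Peg 0: []
Peg 1: [3, 2, 1]
Peg 2: []

After move 3 (0->1):
Peg 0: []
Peg 1: [3, 2, 1]
Peg 2: []

After move 4 (1->2):
Peg 0: []
Peg 1: [3, 2]
Peg 2: [1]

After move 5 (2->1):
Peg 0: []
Peg 1: [3, 2, 1]
Peg 2: []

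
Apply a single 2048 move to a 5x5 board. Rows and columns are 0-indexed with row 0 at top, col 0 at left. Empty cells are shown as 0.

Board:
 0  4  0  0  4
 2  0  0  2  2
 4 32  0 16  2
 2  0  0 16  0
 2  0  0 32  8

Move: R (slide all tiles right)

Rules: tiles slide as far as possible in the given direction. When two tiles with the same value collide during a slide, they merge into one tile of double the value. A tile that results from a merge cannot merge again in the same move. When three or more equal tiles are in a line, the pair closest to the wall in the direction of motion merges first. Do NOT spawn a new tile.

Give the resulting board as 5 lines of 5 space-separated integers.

Slide right:
row 0: [0, 4, 0, 0, 4] -> [0, 0, 0, 0, 8]
row 1: [2, 0, 0, 2, 2] -> [0, 0, 0, 2, 4]
row 2: [4, 32, 0, 16, 2] -> [0, 4, 32, 16, 2]
row 3: [2, 0, 0, 16, 0] -> [0, 0, 0, 2, 16]
row 4: [2, 0, 0, 32, 8] -> [0, 0, 2, 32, 8]

Answer:  0  0  0  0  8
 0  0  0  2  4
 0  4 32 16  2
 0  0  0  2 16
 0  0  2 32  8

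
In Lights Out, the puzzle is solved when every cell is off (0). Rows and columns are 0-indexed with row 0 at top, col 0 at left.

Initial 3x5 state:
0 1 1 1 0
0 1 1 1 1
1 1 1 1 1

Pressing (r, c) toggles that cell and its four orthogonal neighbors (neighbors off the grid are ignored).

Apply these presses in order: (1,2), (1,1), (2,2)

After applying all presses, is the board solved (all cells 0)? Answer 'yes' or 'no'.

Answer: no

Derivation:
After press 1 at (1,2):
0 1 0 1 0
0 0 0 0 1
1 1 0 1 1

After press 2 at (1,1):
0 0 0 1 0
1 1 1 0 1
1 0 0 1 1

After press 3 at (2,2):
0 0 0 1 0
1 1 0 0 1
1 1 1 0 1

Lights still on: 8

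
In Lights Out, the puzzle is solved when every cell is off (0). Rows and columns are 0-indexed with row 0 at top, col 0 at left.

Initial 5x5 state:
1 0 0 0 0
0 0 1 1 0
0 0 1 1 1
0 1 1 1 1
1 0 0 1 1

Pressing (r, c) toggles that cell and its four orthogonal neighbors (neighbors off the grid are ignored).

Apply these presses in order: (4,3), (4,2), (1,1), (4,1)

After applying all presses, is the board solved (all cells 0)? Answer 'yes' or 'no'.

Answer: no

Derivation:
After press 1 at (4,3):
1 0 0 0 0
0 0 1 1 0
0 0 1 1 1
0 1 1 0 1
1 0 1 0 0

After press 2 at (4,2):
1 0 0 0 0
0 0 1 1 0
0 0 1 1 1
0 1 0 0 1
1 1 0 1 0

After press 3 at (1,1):
1 1 0 0 0
1 1 0 1 0
0 1 1 1 1
0 1 0 0 1
1 1 0 1 0

After press 4 at (4,1):
1 1 0 0 0
1 1 0 1 0
0 1 1 1 1
0 0 0 0 1
0 0 1 1 0

Lights still on: 12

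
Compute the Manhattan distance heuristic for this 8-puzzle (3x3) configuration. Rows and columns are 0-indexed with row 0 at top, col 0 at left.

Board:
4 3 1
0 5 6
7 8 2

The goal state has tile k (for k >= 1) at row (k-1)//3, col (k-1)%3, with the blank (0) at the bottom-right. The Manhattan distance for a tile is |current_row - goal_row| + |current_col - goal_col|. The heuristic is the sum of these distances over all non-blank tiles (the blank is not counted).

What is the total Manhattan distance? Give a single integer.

Tile 4: at (0,0), goal (1,0), distance |0-1|+|0-0| = 1
Tile 3: at (0,1), goal (0,2), distance |0-0|+|1-2| = 1
Tile 1: at (0,2), goal (0,0), distance |0-0|+|2-0| = 2
Tile 5: at (1,1), goal (1,1), distance |1-1|+|1-1| = 0
Tile 6: at (1,2), goal (1,2), distance |1-1|+|2-2| = 0
Tile 7: at (2,0), goal (2,0), distance |2-2|+|0-0| = 0
Tile 8: at (2,1), goal (2,1), distance |2-2|+|1-1| = 0
Tile 2: at (2,2), goal (0,1), distance |2-0|+|2-1| = 3
Sum: 1 + 1 + 2 + 0 + 0 + 0 + 0 + 3 = 7

Answer: 7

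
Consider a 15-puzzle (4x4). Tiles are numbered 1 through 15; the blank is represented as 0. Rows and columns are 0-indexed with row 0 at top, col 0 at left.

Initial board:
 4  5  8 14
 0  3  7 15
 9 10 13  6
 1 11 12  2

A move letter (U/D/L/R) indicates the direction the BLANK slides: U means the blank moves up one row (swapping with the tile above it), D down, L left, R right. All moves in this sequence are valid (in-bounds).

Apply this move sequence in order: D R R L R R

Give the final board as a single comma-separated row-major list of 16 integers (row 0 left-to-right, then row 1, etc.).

Answer: 4, 5, 8, 14, 9, 3, 7, 15, 10, 13, 6, 0, 1, 11, 12, 2

Derivation:
After move 1 (D):
 4  5  8 14
 9  3  7 15
 0 10 13  6
 1 11 12  2

After move 2 (R):
 4  5  8 14
 9  3  7 15
10  0 13  6
 1 11 12  2

After move 3 (R):
 4  5  8 14
 9  3  7 15
10 13  0  6
 1 11 12  2

After move 4 (L):
 4  5  8 14
 9  3  7 15
10  0 13  6
 1 11 12  2

After move 5 (R):
 4  5  8 14
 9  3  7 15
10 13  0  6
 1 11 12  2

After move 6 (R):
 4  5  8 14
 9  3  7 15
10 13  6  0
 1 11 12  2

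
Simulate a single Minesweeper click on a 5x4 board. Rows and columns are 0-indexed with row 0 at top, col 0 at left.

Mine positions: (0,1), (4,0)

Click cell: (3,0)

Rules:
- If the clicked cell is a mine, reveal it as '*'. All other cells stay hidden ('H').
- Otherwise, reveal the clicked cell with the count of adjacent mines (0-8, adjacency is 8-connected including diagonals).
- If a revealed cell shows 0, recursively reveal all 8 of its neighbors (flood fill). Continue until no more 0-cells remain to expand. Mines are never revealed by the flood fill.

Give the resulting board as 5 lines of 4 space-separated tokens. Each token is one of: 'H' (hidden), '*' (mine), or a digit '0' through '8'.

H H H H
H H H H
H H H H
1 H H H
H H H H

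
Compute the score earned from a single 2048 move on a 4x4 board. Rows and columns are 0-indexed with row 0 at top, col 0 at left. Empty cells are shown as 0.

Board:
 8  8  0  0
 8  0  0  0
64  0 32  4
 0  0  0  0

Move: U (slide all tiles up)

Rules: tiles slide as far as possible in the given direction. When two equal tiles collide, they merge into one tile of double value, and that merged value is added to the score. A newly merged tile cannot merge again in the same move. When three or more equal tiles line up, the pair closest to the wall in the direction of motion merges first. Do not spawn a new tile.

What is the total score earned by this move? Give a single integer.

Slide up:
col 0: [8, 8, 64, 0] -> [16, 64, 0, 0]  score +16 (running 16)
col 1: [8, 0, 0, 0] -> [8, 0, 0, 0]  score +0 (running 16)
col 2: [0, 0, 32, 0] -> [32, 0, 0, 0]  score +0 (running 16)
col 3: [0, 0, 4, 0] -> [4, 0, 0, 0]  score +0 (running 16)
Board after move:
16  8 32  4
64  0  0  0
 0  0  0  0
 0  0  0  0

Answer: 16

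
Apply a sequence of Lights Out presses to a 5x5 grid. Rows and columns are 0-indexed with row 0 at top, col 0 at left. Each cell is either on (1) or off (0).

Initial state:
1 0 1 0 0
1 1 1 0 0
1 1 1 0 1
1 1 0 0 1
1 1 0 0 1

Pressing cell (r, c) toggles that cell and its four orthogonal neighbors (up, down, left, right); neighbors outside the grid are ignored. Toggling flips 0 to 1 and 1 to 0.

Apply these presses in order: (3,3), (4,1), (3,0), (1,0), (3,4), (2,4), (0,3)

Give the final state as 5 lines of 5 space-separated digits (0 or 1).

After press 1 at (3,3):
1 0 1 0 0
1 1 1 0 0
1 1 1 1 1
1 1 1 1 0
1 1 0 1 1

After press 2 at (4,1):
1 0 1 0 0
1 1 1 0 0
1 1 1 1 1
1 0 1 1 0
0 0 1 1 1

After press 3 at (3,0):
1 0 1 0 0
1 1 1 0 0
0 1 1 1 1
0 1 1 1 0
1 0 1 1 1

After press 4 at (1,0):
0 0 1 0 0
0 0 1 0 0
1 1 1 1 1
0 1 1 1 0
1 0 1 1 1

After press 5 at (3,4):
0 0 1 0 0
0 0 1 0 0
1 1 1 1 0
0 1 1 0 1
1 0 1 1 0

After press 6 at (2,4):
0 0 1 0 0
0 0 1 0 1
1 1 1 0 1
0 1 1 0 0
1 0 1 1 0

After press 7 at (0,3):
0 0 0 1 1
0 0 1 1 1
1 1 1 0 1
0 1 1 0 0
1 0 1 1 0

Answer: 0 0 0 1 1
0 0 1 1 1
1 1 1 0 1
0 1 1 0 0
1 0 1 1 0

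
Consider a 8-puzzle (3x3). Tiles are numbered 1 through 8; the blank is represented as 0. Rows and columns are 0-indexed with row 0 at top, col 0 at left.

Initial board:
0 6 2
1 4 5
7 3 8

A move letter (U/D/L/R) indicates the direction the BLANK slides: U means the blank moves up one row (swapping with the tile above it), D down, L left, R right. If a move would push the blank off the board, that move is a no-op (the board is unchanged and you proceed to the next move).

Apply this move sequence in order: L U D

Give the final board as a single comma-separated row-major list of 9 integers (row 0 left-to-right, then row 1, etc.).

Answer: 1, 6, 2, 0, 4, 5, 7, 3, 8

Derivation:
After move 1 (L):
0 6 2
1 4 5
7 3 8

After move 2 (U):
0 6 2
1 4 5
7 3 8

After move 3 (D):
1 6 2
0 4 5
7 3 8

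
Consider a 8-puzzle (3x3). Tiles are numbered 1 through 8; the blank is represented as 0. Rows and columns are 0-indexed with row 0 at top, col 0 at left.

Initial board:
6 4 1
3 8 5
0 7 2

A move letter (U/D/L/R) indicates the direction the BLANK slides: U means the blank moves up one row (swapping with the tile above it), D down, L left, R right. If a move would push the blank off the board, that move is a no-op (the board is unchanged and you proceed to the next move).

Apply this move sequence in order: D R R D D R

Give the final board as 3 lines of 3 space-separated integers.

After move 1 (D):
6 4 1
3 8 5
0 7 2

After move 2 (R):
6 4 1
3 8 5
7 0 2

After move 3 (R):
6 4 1
3 8 5
7 2 0

After move 4 (D):
6 4 1
3 8 5
7 2 0

After move 5 (D):
6 4 1
3 8 5
7 2 0

After move 6 (R):
6 4 1
3 8 5
7 2 0

Answer: 6 4 1
3 8 5
7 2 0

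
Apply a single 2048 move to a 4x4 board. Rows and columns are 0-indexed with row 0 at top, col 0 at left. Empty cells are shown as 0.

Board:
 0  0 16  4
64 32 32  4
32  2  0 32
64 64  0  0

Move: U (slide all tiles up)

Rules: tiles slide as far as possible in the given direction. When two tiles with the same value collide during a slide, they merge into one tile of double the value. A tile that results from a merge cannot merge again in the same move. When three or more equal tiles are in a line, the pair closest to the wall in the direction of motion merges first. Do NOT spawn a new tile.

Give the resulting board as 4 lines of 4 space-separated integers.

Answer: 64 32 16  8
32  2 32 32
64 64  0  0
 0  0  0  0

Derivation:
Slide up:
col 0: [0, 64, 32, 64] -> [64, 32, 64, 0]
col 1: [0, 32, 2, 64] -> [32, 2, 64, 0]
col 2: [16, 32, 0, 0] -> [16, 32, 0, 0]
col 3: [4, 4, 32, 0] -> [8, 32, 0, 0]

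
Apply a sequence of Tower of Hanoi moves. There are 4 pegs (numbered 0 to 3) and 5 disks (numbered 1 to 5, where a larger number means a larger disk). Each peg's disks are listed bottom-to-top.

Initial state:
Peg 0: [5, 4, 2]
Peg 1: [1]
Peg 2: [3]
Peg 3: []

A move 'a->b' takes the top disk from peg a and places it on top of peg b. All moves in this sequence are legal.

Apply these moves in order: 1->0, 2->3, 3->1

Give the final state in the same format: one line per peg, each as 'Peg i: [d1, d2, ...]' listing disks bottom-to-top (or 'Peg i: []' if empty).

Answer: Peg 0: [5, 4, 2, 1]
Peg 1: [3]
Peg 2: []
Peg 3: []

Derivation:
After move 1 (1->0):
Peg 0: [5, 4, 2, 1]
Peg 1: []
Peg 2: [3]
Peg 3: []

After move 2 (2->3):
Peg 0: [5, 4, 2, 1]
Peg 1: []
Peg 2: []
Peg 3: [3]

After move 3 (3->1):
Peg 0: [5, 4, 2, 1]
Peg 1: [3]
Peg 2: []
Peg 3: []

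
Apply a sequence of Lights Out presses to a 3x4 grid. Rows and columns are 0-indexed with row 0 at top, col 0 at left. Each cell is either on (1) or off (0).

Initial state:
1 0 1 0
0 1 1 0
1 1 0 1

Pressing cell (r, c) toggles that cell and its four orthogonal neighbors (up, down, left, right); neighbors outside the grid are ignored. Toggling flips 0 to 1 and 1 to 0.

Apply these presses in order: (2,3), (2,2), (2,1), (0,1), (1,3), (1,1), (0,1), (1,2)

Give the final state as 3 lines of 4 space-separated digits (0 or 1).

After press 1 at (2,3):
1 0 1 0
0 1 1 1
1 1 1 0

After press 2 at (2,2):
1 0 1 0
0 1 0 1
1 0 0 1

After press 3 at (2,1):
1 0 1 0
0 0 0 1
0 1 1 1

After press 4 at (0,1):
0 1 0 0
0 1 0 1
0 1 1 1

After press 5 at (1,3):
0 1 0 1
0 1 1 0
0 1 1 0

After press 6 at (1,1):
0 0 0 1
1 0 0 0
0 0 1 0

After press 7 at (0,1):
1 1 1 1
1 1 0 0
0 0 1 0

After press 8 at (1,2):
1 1 0 1
1 0 1 1
0 0 0 0

Answer: 1 1 0 1
1 0 1 1
0 0 0 0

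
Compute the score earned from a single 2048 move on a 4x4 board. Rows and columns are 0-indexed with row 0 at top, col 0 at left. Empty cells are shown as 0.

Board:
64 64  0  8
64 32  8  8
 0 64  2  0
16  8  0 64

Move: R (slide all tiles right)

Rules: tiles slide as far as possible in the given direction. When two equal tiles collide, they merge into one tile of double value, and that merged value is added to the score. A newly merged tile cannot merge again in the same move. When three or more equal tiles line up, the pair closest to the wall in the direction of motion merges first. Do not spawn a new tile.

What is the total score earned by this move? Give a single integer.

Answer: 144

Derivation:
Slide right:
row 0: [64, 64, 0, 8] -> [0, 0, 128, 8]  score +128 (running 128)
row 1: [64, 32, 8, 8] -> [0, 64, 32, 16]  score +16 (running 144)
row 2: [0, 64, 2, 0] -> [0, 0, 64, 2]  score +0 (running 144)
row 3: [16, 8, 0, 64] -> [0, 16, 8, 64]  score +0 (running 144)
Board after move:
  0   0 128   8
  0  64  32  16
  0   0  64   2
  0  16   8  64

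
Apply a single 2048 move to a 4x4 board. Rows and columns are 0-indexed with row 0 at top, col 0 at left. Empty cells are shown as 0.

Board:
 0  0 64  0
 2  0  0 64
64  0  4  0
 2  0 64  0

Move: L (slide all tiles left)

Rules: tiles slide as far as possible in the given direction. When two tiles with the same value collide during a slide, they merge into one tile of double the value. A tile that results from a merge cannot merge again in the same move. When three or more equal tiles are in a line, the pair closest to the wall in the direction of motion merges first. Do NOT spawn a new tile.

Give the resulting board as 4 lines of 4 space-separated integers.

Slide left:
row 0: [0, 0, 64, 0] -> [64, 0, 0, 0]
row 1: [2, 0, 0, 64] -> [2, 64, 0, 0]
row 2: [64, 0, 4, 0] -> [64, 4, 0, 0]
row 3: [2, 0, 64, 0] -> [2, 64, 0, 0]

Answer: 64  0  0  0
 2 64  0  0
64  4  0  0
 2 64  0  0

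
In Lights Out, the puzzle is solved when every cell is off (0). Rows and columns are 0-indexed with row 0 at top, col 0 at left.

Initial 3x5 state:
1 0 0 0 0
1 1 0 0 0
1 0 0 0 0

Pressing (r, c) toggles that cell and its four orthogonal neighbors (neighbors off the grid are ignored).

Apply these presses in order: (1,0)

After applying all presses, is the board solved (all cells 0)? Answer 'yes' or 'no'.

Answer: yes

Derivation:
After press 1 at (1,0):
0 0 0 0 0
0 0 0 0 0
0 0 0 0 0

Lights still on: 0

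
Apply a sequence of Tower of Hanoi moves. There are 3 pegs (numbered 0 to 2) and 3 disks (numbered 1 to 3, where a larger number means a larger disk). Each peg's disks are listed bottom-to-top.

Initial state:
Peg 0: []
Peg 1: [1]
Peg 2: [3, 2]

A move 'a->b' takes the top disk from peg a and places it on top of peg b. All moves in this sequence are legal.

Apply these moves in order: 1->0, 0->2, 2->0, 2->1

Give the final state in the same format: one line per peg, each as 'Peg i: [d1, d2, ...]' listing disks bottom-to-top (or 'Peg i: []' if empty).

Answer: Peg 0: [1]
Peg 1: [2]
Peg 2: [3]

Derivation:
After move 1 (1->0):
Peg 0: [1]
Peg 1: []
Peg 2: [3, 2]

After move 2 (0->2):
Peg 0: []
Peg 1: []
Peg 2: [3, 2, 1]

After move 3 (2->0):
Peg 0: [1]
Peg 1: []
Peg 2: [3, 2]

After move 4 (2->1):
Peg 0: [1]
Peg 1: [2]
Peg 2: [3]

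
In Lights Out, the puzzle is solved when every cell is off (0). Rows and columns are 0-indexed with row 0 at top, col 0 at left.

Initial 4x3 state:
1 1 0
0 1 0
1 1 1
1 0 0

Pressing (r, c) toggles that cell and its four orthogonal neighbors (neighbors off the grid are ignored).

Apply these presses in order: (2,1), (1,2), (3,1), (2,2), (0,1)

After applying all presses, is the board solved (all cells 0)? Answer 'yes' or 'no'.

After press 1 at (2,1):
1 1 0
0 0 0
0 0 0
1 1 0

After press 2 at (1,2):
1 1 1
0 1 1
0 0 1
1 1 0

After press 3 at (3,1):
1 1 1
0 1 1
0 1 1
0 0 1

After press 4 at (2,2):
1 1 1
0 1 0
0 0 0
0 0 0

After press 5 at (0,1):
0 0 0
0 0 0
0 0 0
0 0 0

Lights still on: 0

Answer: yes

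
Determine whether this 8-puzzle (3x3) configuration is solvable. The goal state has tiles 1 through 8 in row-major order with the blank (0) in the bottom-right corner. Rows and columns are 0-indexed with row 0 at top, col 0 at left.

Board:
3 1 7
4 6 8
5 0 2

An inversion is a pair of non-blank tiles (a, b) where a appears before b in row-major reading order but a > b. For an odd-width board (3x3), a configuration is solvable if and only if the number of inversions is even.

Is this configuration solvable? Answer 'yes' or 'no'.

Inversions (pairs i<j in row-major order where tile[i] > tile[j] > 0): 12
12 is even, so the puzzle is solvable.

Answer: yes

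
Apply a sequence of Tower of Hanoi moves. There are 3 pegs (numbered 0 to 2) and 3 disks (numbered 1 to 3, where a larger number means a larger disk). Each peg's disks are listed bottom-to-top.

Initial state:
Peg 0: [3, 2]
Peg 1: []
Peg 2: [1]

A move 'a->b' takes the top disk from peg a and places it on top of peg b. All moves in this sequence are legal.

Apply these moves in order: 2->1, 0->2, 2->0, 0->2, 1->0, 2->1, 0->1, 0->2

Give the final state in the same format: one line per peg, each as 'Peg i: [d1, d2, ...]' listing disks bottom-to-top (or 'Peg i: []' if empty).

Answer: Peg 0: []
Peg 1: [2, 1]
Peg 2: [3]

Derivation:
After move 1 (2->1):
Peg 0: [3, 2]
Peg 1: [1]
Peg 2: []

After move 2 (0->2):
Peg 0: [3]
Peg 1: [1]
Peg 2: [2]

After move 3 (2->0):
Peg 0: [3, 2]
Peg 1: [1]
Peg 2: []

After move 4 (0->2):
Peg 0: [3]
Peg 1: [1]
Peg 2: [2]

After move 5 (1->0):
Peg 0: [3, 1]
Peg 1: []
Peg 2: [2]

After move 6 (2->1):
Peg 0: [3, 1]
Peg 1: [2]
Peg 2: []

After move 7 (0->1):
Peg 0: [3]
Peg 1: [2, 1]
Peg 2: []

After move 8 (0->2):
Peg 0: []
Peg 1: [2, 1]
Peg 2: [3]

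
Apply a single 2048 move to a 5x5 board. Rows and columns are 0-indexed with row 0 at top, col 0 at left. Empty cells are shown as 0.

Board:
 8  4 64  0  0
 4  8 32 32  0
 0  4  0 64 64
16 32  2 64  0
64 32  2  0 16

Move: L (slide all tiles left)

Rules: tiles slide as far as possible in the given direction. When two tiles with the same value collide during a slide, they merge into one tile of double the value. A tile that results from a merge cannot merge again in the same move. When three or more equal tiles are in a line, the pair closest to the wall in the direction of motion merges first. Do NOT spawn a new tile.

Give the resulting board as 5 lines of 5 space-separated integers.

Answer:   8   4  64   0   0
  4   8  64   0   0
  4 128   0   0   0
 16  32   2  64   0
 64  32   2  16   0

Derivation:
Slide left:
row 0: [8, 4, 64, 0, 0] -> [8, 4, 64, 0, 0]
row 1: [4, 8, 32, 32, 0] -> [4, 8, 64, 0, 0]
row 2: [0, 4, 0, 64, 64] -> [4, 128, 0, 0, 0]
row 3: [16, 32, 2, 64, 0] -> [16, 32, 2, 64, 0]
row 4: [64, 32, 2, 0, 16] -> [64, 32, 2, 16, 0]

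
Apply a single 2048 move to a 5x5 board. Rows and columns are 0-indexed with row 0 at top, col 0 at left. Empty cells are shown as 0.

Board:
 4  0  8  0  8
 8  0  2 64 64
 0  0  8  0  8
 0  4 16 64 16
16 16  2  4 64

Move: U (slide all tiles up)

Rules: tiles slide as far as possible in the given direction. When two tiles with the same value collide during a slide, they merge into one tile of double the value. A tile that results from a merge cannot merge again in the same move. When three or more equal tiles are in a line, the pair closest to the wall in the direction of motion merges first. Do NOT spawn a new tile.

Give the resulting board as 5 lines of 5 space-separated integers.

Slide up:
col 0: [4, 8, 0, 0, 16] -> [4, 8, 16, 0, 0]
col 1: [0, 0, 0, 4, 16] -> [4, 16, 0, 0, 0]
col 2: [8, 2, 8, 16, 2] -> [8, 2, 8, 16, 2]
col 3: [0, 64, 0, 64, 4] -> [128, 4, 0, 0, 0]
col 4: [8, 64, 8, 16, 64] -> [8, 64, 8, 16, 64]

Answer:   4   4   8 128   8
  8  16   2   4  64
 16   0   8   0   8
  0   0  16   0  16
  0   0   2   0  64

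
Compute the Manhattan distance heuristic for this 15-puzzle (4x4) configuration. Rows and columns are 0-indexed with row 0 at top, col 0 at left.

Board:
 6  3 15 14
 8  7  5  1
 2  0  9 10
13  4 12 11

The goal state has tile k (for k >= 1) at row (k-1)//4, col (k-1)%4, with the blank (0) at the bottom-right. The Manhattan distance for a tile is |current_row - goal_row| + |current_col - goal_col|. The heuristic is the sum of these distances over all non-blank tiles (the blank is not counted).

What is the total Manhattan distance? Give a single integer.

Answer: 37

Derivation:
Tile 6: at (0,0), goal (1,1), distance |0-1|+|0-1| = 2
Tile 3: at (0,1), goal (0,2), distance |0-0|+|1-2| = 1
Tile 15: at (0,2), goal (3,2), distance |0-3|+|2-2| = 3
Tile 14: at (0,3), goal (3,1), distance |0-3|+|3-1| = 5
Tile 8: at (1,0), goal (1,3), distance |1-1|+|0-3| = 3
Tile 7: at (1,1), goal (1,2), distance |1-1|+|1-2| = 1
Tile 5: at (1,2), goal (1,0), distance |1-1|+|2-0| = 2
Tile 1: at (1,3), goal (0,0), distance |1-0|+|3-0| = 4
Tile 2: at (2,0), goal (0,1), distance |2-0|+|0-1| = 3
Tile 9: at (2,2), goal (2,0), distance |2-2|+|2-0| = 2
Tile 10: at (2,3), goal (2,1), distance |2-2|+|3-1| = 2
Tile 13: at (3,0), goal (3,0), distance |3-3|+|0-0| = 0
Tile 4: at (3,1), goal (0,3), distance |3-0|+|1-3| = 5
Tile 12: at (3,2), goal (2,3), distance |3-2|+|2-3| = 2
Tile 11: at (3,3), goal (2,2), distance |3-2|+|3-2| = 2
Sum: 2 + 1 + 3 + 5 + 3 + 1 + 2 + 4 + 3 + 2 + 2 + 0 + 5 + 2 + 2 = 37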